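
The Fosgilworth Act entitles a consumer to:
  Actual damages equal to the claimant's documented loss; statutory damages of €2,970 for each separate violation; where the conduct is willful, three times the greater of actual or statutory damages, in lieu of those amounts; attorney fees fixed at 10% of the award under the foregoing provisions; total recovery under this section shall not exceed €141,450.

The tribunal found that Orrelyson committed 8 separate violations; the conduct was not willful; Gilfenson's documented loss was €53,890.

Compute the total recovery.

€85,415

Statutory damages: 8 × €2,970 = €23,760
Conduct not willful: the in-lieu enhancement does not apply.
Actual plus statutory damages: €53,890 + €23,760 = €77,650
Attorney fees: 10% of €77,650 = €7,765
Total before cap: €77,650 + €7,765 = €85,415
Cap at €141,450: €85,415 is within the cap, no reduction.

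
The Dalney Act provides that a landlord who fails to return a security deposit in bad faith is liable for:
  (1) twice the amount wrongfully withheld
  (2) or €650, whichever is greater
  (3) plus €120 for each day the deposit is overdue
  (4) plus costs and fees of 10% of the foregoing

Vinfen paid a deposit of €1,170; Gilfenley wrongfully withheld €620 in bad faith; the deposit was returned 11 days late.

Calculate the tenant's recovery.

€2,816

Doubled: 2 × €620 = €1,240
Minimum €650: €1,240 meets the minimum, no increase.
Late-return penalty: 11 × €120 = €1,320
Damages plus late penalty: €1,240 + €1,320 = €2,560
Costs and fees: 10% of €2,560 = €256
Total recovery: €2,560 + €256 = €2,816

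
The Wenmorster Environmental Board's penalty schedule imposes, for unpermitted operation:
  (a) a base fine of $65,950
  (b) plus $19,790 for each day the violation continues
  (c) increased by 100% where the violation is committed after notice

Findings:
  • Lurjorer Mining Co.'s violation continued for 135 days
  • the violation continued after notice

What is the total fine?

$5,475,200

Per-day component: 135 × $19,790 = $2,671,650
Base plus per-day: $65,950 + $2,671,650 = $2,737,600
Enhancement: 100% of $2,737,600 = $2,737,600
Enhanced fine: $2,737,600 + $2,737,600 = $5,475,200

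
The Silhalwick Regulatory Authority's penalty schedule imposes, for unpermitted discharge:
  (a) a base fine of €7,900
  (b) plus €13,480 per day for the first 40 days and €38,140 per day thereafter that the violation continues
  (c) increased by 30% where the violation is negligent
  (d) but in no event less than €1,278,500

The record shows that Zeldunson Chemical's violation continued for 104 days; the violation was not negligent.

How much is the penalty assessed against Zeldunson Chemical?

First 40 days: 40 × €13,480 = €539,200
Remaining days: (104 − 40) × €38,140 = €2,440,960
Per-day component: €539,200 + €2,440,960 = €2,980,160
Base plus per-day: €7,900 + €2,980,160 = €2,988,060
The violation was not negligent: no 30% increase.
Minimum €1,278,500: €2,988,060 meets the minimum, no increase.

€2,988,060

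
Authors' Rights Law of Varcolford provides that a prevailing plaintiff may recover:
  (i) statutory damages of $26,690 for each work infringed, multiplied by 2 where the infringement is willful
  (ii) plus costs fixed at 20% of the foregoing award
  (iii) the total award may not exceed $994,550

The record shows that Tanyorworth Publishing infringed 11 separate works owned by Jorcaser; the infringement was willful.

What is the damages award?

Statutory damages: 11 × $26,690 = $293,590
Doubled: 2 × $293,590 = $587,180
Costs: 20% of $587,180 = $117,436
Award plus costs: $587,180 + $117,436 = $704,616
Cap at $994,550: $704,616 is within the cap, no reduction.

$704,616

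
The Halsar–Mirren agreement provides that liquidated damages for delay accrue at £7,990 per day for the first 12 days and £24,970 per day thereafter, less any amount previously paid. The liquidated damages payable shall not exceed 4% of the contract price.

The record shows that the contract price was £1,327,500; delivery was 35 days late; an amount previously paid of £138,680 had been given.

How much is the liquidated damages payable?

First 12 days: 12 × £7,990 = £95,880
Remaining days: (35 − 12) × £24,970 = £574,310
Accrued per-day damages: £95,880 + £574,310 = £670,190
Less amount previously paid: £670,190 − £138,680 = £531,510
Cap: 4% of £1,327,500 = £53,100
Cap at £53,100: £531,510 exceeds the cap → £53,100

£53,100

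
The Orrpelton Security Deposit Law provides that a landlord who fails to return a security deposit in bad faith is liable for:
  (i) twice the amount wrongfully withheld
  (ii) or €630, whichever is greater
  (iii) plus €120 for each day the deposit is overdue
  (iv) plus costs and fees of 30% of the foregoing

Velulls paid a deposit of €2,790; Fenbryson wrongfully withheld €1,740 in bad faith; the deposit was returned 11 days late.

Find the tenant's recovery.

Doubled: 2 × €1,740 = €3,480
Minimum €630: €3,480 meets the minimum, no increase.
Late-return penalty: 11 × €120 = €1,320
Damages plus late penalty: €3,480 + €1,320 = €4,800
Costs and fees: 30% of €4,800 = €1,440
Total recovery: €4,800 + €1,440 = €6,240

€6,240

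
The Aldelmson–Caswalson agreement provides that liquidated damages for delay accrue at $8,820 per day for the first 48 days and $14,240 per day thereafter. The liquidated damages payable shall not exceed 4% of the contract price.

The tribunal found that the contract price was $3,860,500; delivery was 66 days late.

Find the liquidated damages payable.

First 48 days: 48 × $8,820 = $423,360
Remaining days: (66 − 48) × $14,240 = $256,320
Accrued per-day damages: $423,360 + $256,320 = $679,680
Cap: 4% of $3,860,500 = $154,420
Cap at $154,420: $679,680 exceeds the cap → $154,420

$154,420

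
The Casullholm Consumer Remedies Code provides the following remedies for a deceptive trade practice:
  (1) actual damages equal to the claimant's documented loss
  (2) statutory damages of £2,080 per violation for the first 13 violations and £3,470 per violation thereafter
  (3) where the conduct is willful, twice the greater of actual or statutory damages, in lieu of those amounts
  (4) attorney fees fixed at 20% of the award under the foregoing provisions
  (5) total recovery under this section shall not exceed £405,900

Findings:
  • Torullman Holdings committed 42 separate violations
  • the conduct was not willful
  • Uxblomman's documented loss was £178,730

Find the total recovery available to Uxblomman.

£367,680

First 13 violations: 13 × £2,080 = £27,040
Remaining violations: (42 − 13) × £3,470 = £100,630
Statutory damages: £27,040 + £100,630 = £127,670
Conduct not willful: the in-lieu enhancement does not apply.
Actual plus statutory damages: £178,730 + £127,670 = £306,400
Attorney fees: 20% of £306,400 = £61,280
Total before cap: £306,400 + £61,280 = £367,680
Cap at £405,900: £367,680 is within the cap, no reduction.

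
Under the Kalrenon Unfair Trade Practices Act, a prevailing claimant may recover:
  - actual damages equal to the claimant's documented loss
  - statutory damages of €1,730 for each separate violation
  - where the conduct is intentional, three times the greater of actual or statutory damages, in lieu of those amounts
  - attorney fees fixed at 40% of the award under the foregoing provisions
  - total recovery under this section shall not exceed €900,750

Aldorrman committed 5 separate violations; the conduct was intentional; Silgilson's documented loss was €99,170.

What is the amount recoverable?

Statutory damages: 5 × €1,730 = €8,650
Greater of actual damages (€99,170) or statutory damages (€8,650): €99,170
Trebled: 3 × €99,170 = €297,510
Attorney fees: 40% of €297,510 = €119,004
Total before cap: €297,510 + €119,004 = €416,514
Cap at €900,750: €416,514 is within the cap, no reduction.

€416,514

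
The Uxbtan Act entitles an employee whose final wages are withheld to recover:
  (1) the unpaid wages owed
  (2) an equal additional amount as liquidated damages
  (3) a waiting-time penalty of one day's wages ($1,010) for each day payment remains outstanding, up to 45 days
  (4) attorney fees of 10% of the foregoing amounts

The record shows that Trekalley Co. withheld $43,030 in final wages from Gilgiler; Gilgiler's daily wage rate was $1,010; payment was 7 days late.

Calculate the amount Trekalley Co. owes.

Liquidated damages (equal amount): $43,030
Penalty days: min(7, 45) = 7
Waiting-time penalty: 7 × $1,010 = $7,070
Subtotal: $43,030 + $43,030 + $7,070 = $93,130
Attorney fees: 10% of $93,130 = $9,313
Total award: $93,130 + $9,313 = $102,443

$102,443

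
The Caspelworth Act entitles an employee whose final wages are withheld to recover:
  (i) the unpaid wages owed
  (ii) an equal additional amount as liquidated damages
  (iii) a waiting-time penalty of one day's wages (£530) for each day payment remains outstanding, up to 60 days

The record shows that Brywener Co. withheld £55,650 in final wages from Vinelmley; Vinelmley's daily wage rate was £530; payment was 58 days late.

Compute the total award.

£142,040

Liquidated damages (equal amount): £55,650
Penalty days: min(58, 60) = 58
Waiting-time penalty: 58 × £530 = £30,740
Total award: £55,650 + £55,650 + £30,740 = £142,040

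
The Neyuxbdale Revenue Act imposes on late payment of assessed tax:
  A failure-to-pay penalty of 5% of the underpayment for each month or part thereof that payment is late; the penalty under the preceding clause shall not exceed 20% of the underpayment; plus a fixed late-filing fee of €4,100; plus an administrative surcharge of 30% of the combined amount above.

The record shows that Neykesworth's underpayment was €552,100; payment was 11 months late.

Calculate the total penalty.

Accrued rate: 5% × 11 = 55%, capped at 20% → 20%
Failure-to-pay penalty: 20% of €552,100 = €110,420
Penalty before surcharge: €110,420 + €4,100 = €114,520
Administrative surcharge: 30% of €114,520 = €34,356
Total penalty: €114,520 + €34,356 = €148,876

€148,876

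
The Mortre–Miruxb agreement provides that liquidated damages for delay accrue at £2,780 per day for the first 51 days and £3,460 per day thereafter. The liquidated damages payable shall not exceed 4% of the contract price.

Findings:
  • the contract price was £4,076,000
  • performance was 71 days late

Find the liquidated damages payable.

£163,040

First 51 days: 51 × £2,780 = £141,780
Remaining days: (71 − 51) × £3,460 = £69,200
Accrued per-day damages: £141,780 + £69,200 = £210,980
Cap: 4% of £4,076,000 = £163,040
Cap at £163,040: £210,980 exceeds the cap → £163,040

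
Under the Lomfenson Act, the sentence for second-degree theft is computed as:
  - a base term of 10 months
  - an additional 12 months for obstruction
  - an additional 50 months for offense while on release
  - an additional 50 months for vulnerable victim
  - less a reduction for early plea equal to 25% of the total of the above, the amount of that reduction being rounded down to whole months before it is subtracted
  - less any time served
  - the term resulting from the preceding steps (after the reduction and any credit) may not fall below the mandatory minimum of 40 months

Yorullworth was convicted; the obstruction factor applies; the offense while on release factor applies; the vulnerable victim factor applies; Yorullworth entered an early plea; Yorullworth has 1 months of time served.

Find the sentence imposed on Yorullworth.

Obstruction enhancement: +12 months
Offense while on release enhancement: +50 months
Vulnerable victim enhancement: +50 months
Adjusted term: 10 months + 12 months + 50 months + 50 months = 122 months
Early plea reduction: 25% of 122 months = 30 months (rounded down)
After reduction: 122 − 30 = 92 months
Less time served: 92 months − 1 months = 91 months
Minimum 40 months: 91 months meets the minimum, no increase.

91 months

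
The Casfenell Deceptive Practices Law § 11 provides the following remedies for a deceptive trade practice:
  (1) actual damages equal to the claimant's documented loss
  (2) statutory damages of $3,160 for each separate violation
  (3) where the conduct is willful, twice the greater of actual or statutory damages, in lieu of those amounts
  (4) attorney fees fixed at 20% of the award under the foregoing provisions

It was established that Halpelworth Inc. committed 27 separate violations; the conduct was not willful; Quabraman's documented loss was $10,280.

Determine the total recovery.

Statutory damages: 27 × $3,160 = $85,320
Conduct not willful: the in-lieu enhancement does not apply.
Actual plus statutory damages: $10,280 + $85,320 = $95,600
Attorney fees: 20% of $95,600 = $19,120
Total recovery: $95,600 + $19,120 = $114,720

$114,720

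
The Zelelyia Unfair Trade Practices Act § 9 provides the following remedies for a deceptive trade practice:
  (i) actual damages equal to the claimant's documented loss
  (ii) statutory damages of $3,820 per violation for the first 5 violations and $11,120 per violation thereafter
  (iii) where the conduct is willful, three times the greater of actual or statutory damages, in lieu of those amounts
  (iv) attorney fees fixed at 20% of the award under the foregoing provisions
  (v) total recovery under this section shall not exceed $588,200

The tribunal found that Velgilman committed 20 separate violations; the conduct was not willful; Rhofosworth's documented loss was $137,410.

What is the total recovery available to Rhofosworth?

First 5 violations: 5 × $3,820 = $19,100
Remaining violations: (20 − 5) × $11,120 = $166,800
Statutory damages: $19,100 + $166,800 = $185,900
Conduct not willful: the in-lieu enhancement does not apply.
Actual plus statutory damages: $137,410 + $185,900 = $323,310
Attorney fees: 20% of $323,310 = $64,662
Total before cap: $323,310 + $64,662 = $387,972
Cap at $588,200: $387,972 is within the cap, no reduction.

$387,972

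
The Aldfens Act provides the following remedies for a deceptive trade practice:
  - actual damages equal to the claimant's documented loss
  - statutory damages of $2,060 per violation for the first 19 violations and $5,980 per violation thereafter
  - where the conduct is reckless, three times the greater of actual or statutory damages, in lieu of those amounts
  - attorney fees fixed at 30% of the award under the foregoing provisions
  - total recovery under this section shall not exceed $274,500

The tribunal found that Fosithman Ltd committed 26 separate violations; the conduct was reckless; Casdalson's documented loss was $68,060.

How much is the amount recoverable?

$274,500

First 19 violations: 19 × $2,060 = $39,140
Remaining violations: (26 − 19) × $5,980 = $41,860
Statutory damages: $39,140 + $41,860 = $81,000
Greater of actual damages ($68,060) or statutory damages ($81,000): $81,000
Trebled: 3 × $81,000 = $243,000
Attorney fees: 30% of $243,000 = $72,900
Total before cap: $243,000 + $72,900 = $315,900
Cap at $274,500: $315,900 exceeds the cap → $274,500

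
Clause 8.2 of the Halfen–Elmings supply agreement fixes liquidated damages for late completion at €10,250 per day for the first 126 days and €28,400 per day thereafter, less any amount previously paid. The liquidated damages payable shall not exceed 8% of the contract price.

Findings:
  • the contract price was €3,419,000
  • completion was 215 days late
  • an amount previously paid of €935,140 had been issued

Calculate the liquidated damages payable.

€273,520

First 126 days: 126 × €10,250 = €1,291,500
Remaining days: (215 − 126) × €28,400 = €2,527,600
Accrued per-day damages: €1,291,500 + €2,527,600 = €3,819,100
Less amount previously paid: €3,819,100 − €935,140 = €2,883,960
Cap: 8% of €3,419,000 = €273,520
Cap at €273,520: €2,883,960 exceeds the cap → €273,520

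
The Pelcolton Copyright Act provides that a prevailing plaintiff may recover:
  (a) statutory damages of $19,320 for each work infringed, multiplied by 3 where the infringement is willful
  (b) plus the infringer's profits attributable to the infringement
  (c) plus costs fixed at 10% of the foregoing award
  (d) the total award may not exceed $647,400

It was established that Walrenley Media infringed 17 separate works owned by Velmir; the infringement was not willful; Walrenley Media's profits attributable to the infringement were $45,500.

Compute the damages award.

Award: $411,334

Statutory damages: 17 × $19,320 = $328,440
Infringement not willful: no ×3 enhancement.
Combined award: $328,440 + $45,500 = $373,940
Costs: 10% of $373,940 = $37,394
Award plus costs: $373,940 + $37,394 = $411,334
Cap at $647,400: $411,334 is within the cap, no reduction.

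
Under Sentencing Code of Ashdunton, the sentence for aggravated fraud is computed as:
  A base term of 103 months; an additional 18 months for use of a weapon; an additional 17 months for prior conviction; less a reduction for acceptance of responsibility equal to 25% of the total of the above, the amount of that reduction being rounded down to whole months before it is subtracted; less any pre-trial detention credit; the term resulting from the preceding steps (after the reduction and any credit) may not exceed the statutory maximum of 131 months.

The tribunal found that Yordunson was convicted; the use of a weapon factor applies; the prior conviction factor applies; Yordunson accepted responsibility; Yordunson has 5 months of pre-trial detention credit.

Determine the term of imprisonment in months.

99 months

Use of a weapon enhancement: +18 months
Prior conviction enhancement: +17 months
Adjusted term: 103 months + 18 months + 17 months = 138 months
Acceptance of responsibility reduction: 25% of 138 months = 34 months (rounded down)
After reduction: 138 − 34 = 104 months
Less pre-trial detention credit: 104 months − 5 months = 99 months
Cap at 131 months: 99 months is within the cap, no reduction.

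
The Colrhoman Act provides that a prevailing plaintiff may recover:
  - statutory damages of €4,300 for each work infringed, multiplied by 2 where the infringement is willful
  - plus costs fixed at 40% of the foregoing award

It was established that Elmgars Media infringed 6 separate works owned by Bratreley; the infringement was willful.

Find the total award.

Statutory damages: 6 × €4,300 = €25,800
Doubled: 2 × €25,800 = €51,600
Costs: 40% of €51,600 = €20,640
Award plus costs: €51,600 + €20,640 = €72,240

€72,240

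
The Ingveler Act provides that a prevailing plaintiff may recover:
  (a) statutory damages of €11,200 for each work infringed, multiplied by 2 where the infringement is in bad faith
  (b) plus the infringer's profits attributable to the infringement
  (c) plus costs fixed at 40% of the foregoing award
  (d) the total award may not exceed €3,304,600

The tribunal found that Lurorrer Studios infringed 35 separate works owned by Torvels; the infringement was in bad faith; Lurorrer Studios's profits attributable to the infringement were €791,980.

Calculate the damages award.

€2,206,372

Statutory damages: 35 × €11,200 = €392,000
Doubled: 2 × €392,000 = €784,000
Combined award: €784,000 + €791,980 = €1,575,980
Costs: 40% of €1,575,980 = €630,392
Award plus costs: €1,575,980 + €630,392 = €2,206,372
Cap at €3,304,600: €2,206,372 is within the cap, no reduction.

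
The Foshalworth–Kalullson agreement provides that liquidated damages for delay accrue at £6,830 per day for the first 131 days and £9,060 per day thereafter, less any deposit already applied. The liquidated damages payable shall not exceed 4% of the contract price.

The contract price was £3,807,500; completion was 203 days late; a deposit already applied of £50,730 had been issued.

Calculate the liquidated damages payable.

First 131 days: 131 × £6,830 = £894,730
Remaining days: (203 − 131) × £9,060 = £652,320
Accrued per-day damages: £894,730 + £652,320 = £1,547,050
Less deposit already applied: £1,547,050 − £50,730 = £1,496,320
Cap: 4% of £3,807,500 = £152,300
Cap at £152,300: £1,496,320 exceeds the cap → £152,300

£152,300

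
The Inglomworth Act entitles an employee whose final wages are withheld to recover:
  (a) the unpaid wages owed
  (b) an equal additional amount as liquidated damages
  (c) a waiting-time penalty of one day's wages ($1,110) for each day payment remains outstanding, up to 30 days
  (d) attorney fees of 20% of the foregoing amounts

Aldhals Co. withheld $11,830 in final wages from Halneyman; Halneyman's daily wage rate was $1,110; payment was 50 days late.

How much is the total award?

$68,352

Liquidated damages (equal amount): $11,830
Penalty days: min(50, 30) = 30
Waiting-time penalty: 30 × $1,110 = $33,300
Subtotal: $11,830 + $11,830 + $33,300 = $56,960
Attorney fees: 20% of $56,960 = $11,392
Total award: $56,960 + $11,392 = $68,352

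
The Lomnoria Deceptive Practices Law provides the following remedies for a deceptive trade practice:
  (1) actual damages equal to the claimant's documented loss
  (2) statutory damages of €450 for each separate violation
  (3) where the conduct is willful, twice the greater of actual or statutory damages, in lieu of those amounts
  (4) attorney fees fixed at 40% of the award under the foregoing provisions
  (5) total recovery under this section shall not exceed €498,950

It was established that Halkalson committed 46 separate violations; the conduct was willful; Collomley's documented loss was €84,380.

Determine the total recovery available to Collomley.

€236,264

Statutory damages: 46 × €450 = €20,700
Greater of actual damages (€84,380) or statutory damages (€20,700): €84,380
Doubled: 2 × €84,380 = €168,760
Attorney fees: 40% of €168,760 = €67,504
Total before cap: €168,760 + €67,504 = €236,264
Cap at €498,950: €236,264 is within the cap, no reduction.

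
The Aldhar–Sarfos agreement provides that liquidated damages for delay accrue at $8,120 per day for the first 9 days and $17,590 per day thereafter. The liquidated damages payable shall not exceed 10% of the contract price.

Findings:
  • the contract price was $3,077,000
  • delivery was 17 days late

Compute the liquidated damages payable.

$213,800

First 9 days: 9 × $8,120 = $73,080
Remaining days: (17 − 9) × $17,590 = $140,720
Accrued per-day damages: $73,080 + $140,720 = $213,800
Cap: 10% of $3,077,000 = $307,700
Cap at $307,700: $213,800 is within the cap, no reduction.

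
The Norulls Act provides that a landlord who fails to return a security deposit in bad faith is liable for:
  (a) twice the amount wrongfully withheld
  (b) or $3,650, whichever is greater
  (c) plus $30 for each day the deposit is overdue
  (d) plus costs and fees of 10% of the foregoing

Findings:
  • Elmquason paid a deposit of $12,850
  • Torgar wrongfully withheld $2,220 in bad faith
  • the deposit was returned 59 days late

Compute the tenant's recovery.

Doubled: 2 × $2,220 = $4,440
Minimum $3,650: $4,440 meets the minimum, no increase.
Late-return penalty: 59 × $30 = $1,770
Damages plus late penalty: $4,440 + $1,770 = $6,210
Costs and fees: 10% of $6,210 = $621
Total recovery: $6,210 + $621 = $6,831

$6,831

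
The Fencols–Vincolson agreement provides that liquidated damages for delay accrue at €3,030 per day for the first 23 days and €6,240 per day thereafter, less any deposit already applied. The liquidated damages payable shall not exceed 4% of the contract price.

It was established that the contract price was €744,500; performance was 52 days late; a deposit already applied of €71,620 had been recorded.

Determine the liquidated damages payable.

First 23 days: 23 × €3,030 = €69,690
Remaining days: (52 − 23) × €6,240 = €180,960
Accrued per-day damages: €69,690 + €180,960 = €250,650
Less deposit already applied: €250,650 − €71,620 = €179,030
Cap: 4% of €744,500 = €29,780
Cap at €29,780: €179,030 exceeds the cap → €29,780

Liquidated damages: €29,780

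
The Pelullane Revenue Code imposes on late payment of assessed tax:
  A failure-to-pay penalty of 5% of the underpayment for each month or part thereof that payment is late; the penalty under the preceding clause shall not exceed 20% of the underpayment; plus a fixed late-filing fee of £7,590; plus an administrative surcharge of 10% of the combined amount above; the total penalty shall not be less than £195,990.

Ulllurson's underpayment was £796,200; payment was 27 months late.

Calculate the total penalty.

£195,990

Accrued rate: 5% × 27 = 135%, capped at 20% → 20%
Failure-to-pay penalty: 20% of £796,200 = £159,240
Penalty before surcharge: £159,240 + £7,590 = £166,830
Administrative surcharge: 10% of £166,830 = £16,683
Total penalty: £166,830 + £16,683 = £183,513
Minimum £195,990: £183,513 is below the minimum → £195,990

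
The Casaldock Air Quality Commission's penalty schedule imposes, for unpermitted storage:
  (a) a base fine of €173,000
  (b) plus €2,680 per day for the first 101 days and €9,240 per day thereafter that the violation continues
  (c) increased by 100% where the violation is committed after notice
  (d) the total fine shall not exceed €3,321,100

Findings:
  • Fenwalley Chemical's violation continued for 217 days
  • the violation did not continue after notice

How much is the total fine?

€1,515,520

First 101 days: 101 × €2,680 = €270,680
Remaining days: (217 − 101) × €9,240 = €1,071,840
Per-day component: €270,680 + €1,071,840 = €1,342,520
Base plus per-day: €173,000 + €1,342,520 = €1,515,520
The violation did not continue after notice: no 100% increase.
Cap at €3,321,100: €1,515,520 is within the cap, no reduction.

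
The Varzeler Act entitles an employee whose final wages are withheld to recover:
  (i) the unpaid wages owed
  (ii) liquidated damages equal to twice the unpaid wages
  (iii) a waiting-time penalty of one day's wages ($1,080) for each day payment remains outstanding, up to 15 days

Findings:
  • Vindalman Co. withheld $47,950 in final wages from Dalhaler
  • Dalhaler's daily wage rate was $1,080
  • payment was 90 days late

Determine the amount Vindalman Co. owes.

$160,050

Doubled: 2 × $47,950 = $95,900
Penalty days: min(90, 15) = 15
Waiting-time penalty: 15 × $1,080 = $16,200
Total award: $47,950 + $95,900 + $16,200 = $160,050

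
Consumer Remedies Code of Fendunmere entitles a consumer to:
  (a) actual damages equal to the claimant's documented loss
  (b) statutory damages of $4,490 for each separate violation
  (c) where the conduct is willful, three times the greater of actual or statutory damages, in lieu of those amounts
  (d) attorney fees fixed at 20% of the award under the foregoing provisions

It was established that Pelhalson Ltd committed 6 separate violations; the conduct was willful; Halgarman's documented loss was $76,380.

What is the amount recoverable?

$274,968

Statutory damages: 6 × $4,490 = $26,940
Greater of actual damages ($76,380) or statutory damages ($26,940): $76,380
Trebled: 3 × $76,380 = $229,140
Attorney fees: 20% of $229,140 = $45,828
Total recovery: $229,140 + $45,828 = $274,968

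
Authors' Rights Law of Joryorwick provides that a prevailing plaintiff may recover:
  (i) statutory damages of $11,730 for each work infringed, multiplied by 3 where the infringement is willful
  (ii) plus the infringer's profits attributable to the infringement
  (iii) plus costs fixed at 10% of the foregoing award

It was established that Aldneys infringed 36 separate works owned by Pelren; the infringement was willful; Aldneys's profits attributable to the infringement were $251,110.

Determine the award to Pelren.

Statutory damages: 36 × $11,730 = $422,280
Trebled: 3 × $422,280 = $1,266,840
Combined award: $1,266,840 + $251,110 = $1,517,950
Costs: 10% of $1,517,950 = $151,795
Award plus costs: $1,517,950 + $151,795 = $1,669,745

$1,669,745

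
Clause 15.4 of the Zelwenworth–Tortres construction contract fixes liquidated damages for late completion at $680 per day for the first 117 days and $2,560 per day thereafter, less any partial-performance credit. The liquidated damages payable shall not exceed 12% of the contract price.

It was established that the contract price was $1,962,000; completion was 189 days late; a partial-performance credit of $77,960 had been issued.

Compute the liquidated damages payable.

Liquidated damages: $185,920

First 117 days: 117 × $680 = $79,560
Remaining days: (189 − 117) × $2,560 = $184,320
Accrued per-day damages: $79,560 + $184,320 = $263,880
Less partial-performance credit: $263,880 − $77,960 = $185,920
Cap: 12% of $1,962,000 = $235,440
Cap at $235,440: $185,920 is within the cap, no reduction.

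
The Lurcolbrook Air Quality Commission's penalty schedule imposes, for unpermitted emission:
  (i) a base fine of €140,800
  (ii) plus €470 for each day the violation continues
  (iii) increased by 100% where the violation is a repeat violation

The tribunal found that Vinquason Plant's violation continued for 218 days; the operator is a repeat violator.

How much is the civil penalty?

Civil penalty: €486,520

Per-day component: 218 × €470 = €102,460
Base plus per-day: €140,800 + €102,460 = €243,260
Enhancement: 100% of €243,260 = €243,260
Enhanced fine: €243,260 + €243,260 = €486,520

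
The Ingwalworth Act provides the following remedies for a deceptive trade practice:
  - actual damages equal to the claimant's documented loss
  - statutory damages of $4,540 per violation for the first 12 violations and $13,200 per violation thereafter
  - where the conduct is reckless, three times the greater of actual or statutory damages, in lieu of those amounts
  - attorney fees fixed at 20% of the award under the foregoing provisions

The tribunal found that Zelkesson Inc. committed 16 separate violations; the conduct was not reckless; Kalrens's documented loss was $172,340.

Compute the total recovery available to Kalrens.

First 12 violations: 12 × $4,540 = $54,480
Remaining violations: (16 − 12) × $13,200 = $52,800
Statutory damages: $54,480 + $52,800 = $107,280
Conduct not reckless: the in-lieu enhancement does not apply.
Actual plus statutory damages: $172,340 + $107,280 = $279,620
Attorney fees: 20% of $279,620 = $55,924
Total recovery: $279,620 + $55,924 = $335,544

$335,544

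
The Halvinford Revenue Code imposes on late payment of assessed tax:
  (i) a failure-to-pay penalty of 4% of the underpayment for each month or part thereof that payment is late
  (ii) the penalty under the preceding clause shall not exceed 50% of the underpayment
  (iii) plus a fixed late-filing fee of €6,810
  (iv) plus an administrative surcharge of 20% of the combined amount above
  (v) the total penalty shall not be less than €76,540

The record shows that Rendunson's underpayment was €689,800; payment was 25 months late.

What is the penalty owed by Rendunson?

Accrued rate: 4% × 25 = 100%, capped at 50% → 50%
Failure-to-pay penalty: 50% of €689,800 = €344,900
Penalty before surcharge: €344,900 + €6,810 = €351,710
Administrative surcharge: 20% of €351,710 = €70,342
Total penalty: €351,710 + €70,342 = €422,052
Minimum €76,540: €422,052 meets the minimum, no increase.

€422,052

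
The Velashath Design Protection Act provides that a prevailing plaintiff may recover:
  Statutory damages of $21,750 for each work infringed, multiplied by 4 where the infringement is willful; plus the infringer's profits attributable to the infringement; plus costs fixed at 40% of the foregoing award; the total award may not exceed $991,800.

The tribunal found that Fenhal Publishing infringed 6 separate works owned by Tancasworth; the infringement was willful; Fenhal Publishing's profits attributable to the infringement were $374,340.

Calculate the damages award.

$991,800

Statutory damages: 6 × $21,750 = $130,500
Multiplied by 4: 4 × $130,500 = $522,000
Combined award: $522,000 + $374,340 = $896,340
Costs: 40% of $896,340 = $358,536
Award plus costs: $896,340 + $358,536 = $1,254,876
Cap at $991,800: $1,254,876 exceeds the cap → $991,800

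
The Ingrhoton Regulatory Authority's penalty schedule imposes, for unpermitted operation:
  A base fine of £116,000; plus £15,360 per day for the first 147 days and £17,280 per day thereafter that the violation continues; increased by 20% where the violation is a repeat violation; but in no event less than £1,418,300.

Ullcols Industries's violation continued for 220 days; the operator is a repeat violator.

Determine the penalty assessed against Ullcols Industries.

£4,362,432

First 147 days: 147 × £15,360 = £2,257,920
Remaining days: (220 − 147) × £17,280 = £1,261,440
Per-day component: £2,257,920 + £1,261,440 = £3,519,360
Base plus per-day: £116,000 + £3,519,360 = £3,635,360
Enhancement: 20% of £3,635,360 = £727,072
Enhanced fine: £3,635,360 + £727,072 = £4,362,432
Minimum £1,418,300: £4,362,432 meets the minimum, no increase.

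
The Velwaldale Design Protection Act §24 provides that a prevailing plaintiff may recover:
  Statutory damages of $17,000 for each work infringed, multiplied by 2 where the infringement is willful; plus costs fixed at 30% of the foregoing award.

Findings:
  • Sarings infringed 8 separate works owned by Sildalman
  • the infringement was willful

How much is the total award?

$353,600

Statutory damages: 8 × $17,000 = $136,000
Doubled: 2 × $136,000 = $272,000
Costs: 30% of $272,000 = $81,600
Award plus costs: $272,000 + $81,600 = $353,600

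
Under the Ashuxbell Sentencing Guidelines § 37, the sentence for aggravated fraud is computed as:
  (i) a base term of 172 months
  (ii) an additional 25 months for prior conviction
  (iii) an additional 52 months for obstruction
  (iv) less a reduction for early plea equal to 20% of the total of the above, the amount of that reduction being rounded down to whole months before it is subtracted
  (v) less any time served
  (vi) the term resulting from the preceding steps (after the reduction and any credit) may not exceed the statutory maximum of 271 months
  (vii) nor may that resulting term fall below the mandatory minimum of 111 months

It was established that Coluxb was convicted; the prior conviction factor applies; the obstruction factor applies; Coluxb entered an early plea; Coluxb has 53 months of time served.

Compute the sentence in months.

Prior conviction enhancement: +25 months
Obstruction enhancement: +52 months
Adjusted term: 172 months + 25 months + 52 months = 249 months
Early plea reduction: 20% of 249 months = 49 months (rounded down)
After reduction: 249 − 49 = 200 months
Less time served: 200 months − 53 months = 147 months
Cap at 271 months: 147 months is within the cap, no reduction.
Minimum 111 months: 147 months meets the minimum, no increase.

147 months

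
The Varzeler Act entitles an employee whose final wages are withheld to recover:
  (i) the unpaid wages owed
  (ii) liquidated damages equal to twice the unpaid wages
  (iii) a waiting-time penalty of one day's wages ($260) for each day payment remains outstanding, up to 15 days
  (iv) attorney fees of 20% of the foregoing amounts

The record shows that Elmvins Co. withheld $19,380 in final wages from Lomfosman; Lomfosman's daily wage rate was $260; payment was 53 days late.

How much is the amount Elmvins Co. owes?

Doubled: 2 × $19,380 = $38,760
Penalty days: min(53, 15) = 15
Waiting-time penalty: 15 × $260 = $3,900
Subtotal: $19,380 + $38,760 + $3,900 = $62,040
Attorney fees: 20% of $62,040 = $12,408
Total award: $62,040 + $12,408 = $74,448

$74,448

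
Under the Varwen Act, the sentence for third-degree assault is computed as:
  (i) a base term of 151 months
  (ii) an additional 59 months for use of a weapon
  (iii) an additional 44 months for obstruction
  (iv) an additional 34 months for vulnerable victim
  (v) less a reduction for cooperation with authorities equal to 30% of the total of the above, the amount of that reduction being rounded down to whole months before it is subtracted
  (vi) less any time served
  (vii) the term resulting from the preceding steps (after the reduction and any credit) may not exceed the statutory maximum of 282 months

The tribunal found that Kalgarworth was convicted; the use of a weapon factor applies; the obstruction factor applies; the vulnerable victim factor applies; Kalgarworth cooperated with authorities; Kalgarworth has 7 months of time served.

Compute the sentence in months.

Use of a weapon enhancement: +59 months
Obstruction enhancement: +44 months
Vulnerable victim enhancement: +34 months
Adjusted term: 151 months + 59 months + 44 months + 34 months = 288 months
Cooperation with authorities reduction: 30% of 288 months = 86 months (rounded down)
After reduction: 288 − 86 = 202 months
Less time served: 202 months − 7 months = 195 months
Cap at 282 months: 195 months is within the cap, no reduction.

195 months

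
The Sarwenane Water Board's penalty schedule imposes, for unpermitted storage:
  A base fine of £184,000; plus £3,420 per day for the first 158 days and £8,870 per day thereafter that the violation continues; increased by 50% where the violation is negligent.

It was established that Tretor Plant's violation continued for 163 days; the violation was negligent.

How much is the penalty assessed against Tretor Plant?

£1,153,065

First 158 days: 158 × £3,420 = £540,360
Remaining days: (163 − 158) × £8,870 = £44,350
Per-day component: £540,360 + £44,350 = £584,710
Base plus per-day: £184,000 + £584,710 = £768,710
Enhancement: 50% of £768,710 = £384,355
Enhanced fine: £768,710 + £384,355 = £1,153,065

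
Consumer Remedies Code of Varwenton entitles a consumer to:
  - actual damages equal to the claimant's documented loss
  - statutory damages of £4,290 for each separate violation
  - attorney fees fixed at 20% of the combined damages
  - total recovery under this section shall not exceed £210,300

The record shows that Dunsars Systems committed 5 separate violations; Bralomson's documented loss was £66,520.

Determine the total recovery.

Statutory damages: 5 × £4,290 = £21,450
Combined damages: £66,520 + £21,450 = £87,970
Attorney fees: 20% of £87,970 = £17,594
Total before cap: £87,970 + £17,594 = £105,564
Cap at £210,300: £105,564 is within the cap, no reduction.

£105,564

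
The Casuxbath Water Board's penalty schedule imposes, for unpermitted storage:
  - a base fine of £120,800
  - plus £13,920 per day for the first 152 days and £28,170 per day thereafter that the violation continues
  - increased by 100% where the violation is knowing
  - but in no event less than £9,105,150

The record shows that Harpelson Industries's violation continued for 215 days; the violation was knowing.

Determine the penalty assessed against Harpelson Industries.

£9,105,150

First 152 days: 152 × £13,920 = £2,115,840
Remaining days: (215 − 152) × £28,170 = £1,774,710
Per-day component: £2,115,840 + £1,774,710 = £3,890,550
Base plus per-day: £120,800 + £3,890,550 = £4,011,350
Enhancement: 100% of £4,011,350 = £4,011,350
Enhanced fine: £4,011,350 + £4,011,350 = £8,022,700
Minimum £9,105,150: £8,022,700 is below the minimum → £9,105,150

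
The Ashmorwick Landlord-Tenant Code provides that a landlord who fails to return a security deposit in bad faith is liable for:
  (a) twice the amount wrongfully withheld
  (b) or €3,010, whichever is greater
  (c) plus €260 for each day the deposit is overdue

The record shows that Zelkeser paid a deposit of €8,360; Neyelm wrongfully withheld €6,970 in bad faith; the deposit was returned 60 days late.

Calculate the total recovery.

€29,540

Doubled: 2 × €6,970 = €13,940
Minimum €3,010: €13,940 meets the minimum, no increase.
Late-return penalty: 60 × €260 = €15,600
Damages plus late penalty: €13,940 + €15,600 = €29,540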